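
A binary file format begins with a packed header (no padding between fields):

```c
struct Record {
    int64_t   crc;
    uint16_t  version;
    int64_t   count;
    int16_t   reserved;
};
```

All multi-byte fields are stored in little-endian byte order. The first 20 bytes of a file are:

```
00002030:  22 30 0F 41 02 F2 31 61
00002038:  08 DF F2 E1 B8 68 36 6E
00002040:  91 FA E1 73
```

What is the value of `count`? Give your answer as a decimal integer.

-391410512640286222

`count` follows `crc` (8 B), `version` (2 B), so it starts at offset 8 + 2 = 10 and occupies 8 bytes.
Bytes at offsets 10..17: F2 E1 B8 68 36 6E 91 FA.
In little-endian order the low byte comes first in memory.
Reassemble most-significant byte first: FA 91 6E 36 68 B8 E1 F2 → 0xFA916E3668B8E1F2.
Top bit is set, so as a signed 64-bit value this is 0xFA916E3668B8E1F2 − 2^64 = -391410512640286222.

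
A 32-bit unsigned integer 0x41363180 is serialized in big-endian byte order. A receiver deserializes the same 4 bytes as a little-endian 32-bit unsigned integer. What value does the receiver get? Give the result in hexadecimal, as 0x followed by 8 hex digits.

0x80313641

Stored big-endian, the bytes at ascending addresses are 41 36 31 80.
Read back as little-endian, the first byte is least significant, giving 0x80313641.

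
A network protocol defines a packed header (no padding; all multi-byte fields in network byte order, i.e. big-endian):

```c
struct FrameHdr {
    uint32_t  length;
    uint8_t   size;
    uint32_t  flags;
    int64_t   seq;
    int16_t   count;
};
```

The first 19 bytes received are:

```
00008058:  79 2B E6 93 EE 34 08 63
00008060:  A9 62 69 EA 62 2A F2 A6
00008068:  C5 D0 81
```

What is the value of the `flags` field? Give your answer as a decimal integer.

`flags` follows `length` (4 B), `size` (1 B), so it starts at offset 4 + 1 = 5 and occupies 4 bytes.
Bytes at offsets 5..8: 34 08 63 A9.
In big-endian order the high byte comes first in memory.
The bytes are already most-significant first: 0x340863A9.
0x340863A9 = 872965033.

872965033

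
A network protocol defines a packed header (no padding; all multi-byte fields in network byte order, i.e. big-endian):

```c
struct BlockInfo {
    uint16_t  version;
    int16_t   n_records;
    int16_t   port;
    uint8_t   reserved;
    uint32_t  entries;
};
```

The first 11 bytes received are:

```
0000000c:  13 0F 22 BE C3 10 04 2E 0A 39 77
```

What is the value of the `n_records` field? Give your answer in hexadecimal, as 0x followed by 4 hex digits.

0x22BE

`n_records` follows `version` (2 bytes), so it starts at byte offset 2 and occupies 2 bytes.
Bytes at offsets 2..3: 22 BE.
Big-endian stores the most-significant byte at the lowest address.
The bytes are already most-significant first: 0x22BE.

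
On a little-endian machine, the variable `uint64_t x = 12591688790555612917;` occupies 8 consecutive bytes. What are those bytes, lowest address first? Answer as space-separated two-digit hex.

12591688790555612917 in hexadecimal, padded to 64 bits, is 0xAEBEAA3DCB55D6F5.
Split into bytes (most-significant first): AE BE AA 3D CB 55 D6 F5.
Little-endian: lowest address holds the least-significant byte.
So at ascending addresses the bytes are F5 D6 55 CB 3D AA BE AE.

F5 D6 55 CB 3D AA BE AE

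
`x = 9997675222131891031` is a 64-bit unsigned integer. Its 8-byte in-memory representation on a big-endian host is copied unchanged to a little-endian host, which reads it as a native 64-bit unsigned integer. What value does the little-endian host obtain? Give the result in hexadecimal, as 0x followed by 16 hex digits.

0x575BE502A5E0BE8A

9997675222131891031 in 64-bit hexadecimal is 0x8ABEE0A502E55B57.
Stored big-endian, the bytes at ascending addresses are 8A BE E0 A5 02 E5 5B 57.
Read back as little-endian, the first byte is least significant, giving 0x575BE502A5E0BE8A.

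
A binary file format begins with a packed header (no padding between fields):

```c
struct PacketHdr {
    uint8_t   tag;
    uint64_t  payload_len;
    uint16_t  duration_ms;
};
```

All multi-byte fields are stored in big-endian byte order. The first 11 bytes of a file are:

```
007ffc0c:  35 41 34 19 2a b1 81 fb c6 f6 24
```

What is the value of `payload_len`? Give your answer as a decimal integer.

`payload_len` follows `tag` (1 byte), so it starts at byte offset 1 and occupies 8 bytes.
Bytes at offsets 1..8: 41 34 19 2A B1 81 FB C6.
Big-endian stores the most-significant byte at the lowest address.
The bytes are already most-significant first: 0x4134192AB181FBC6.
0x4134192AB181FBC6 = 4698407982411676614.

4698407982411676614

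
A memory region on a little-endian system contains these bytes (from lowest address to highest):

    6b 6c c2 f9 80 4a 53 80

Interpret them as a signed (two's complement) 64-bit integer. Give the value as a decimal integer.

-9199927695981253525

Little-endian stores the least-significant byte at the lowest address.
Reassemble most-significant byte first: 80 53 4A 80 F9 C2 6C 6B → 0x80534A80F9C26C6B.
Top bit is set, so as a signed 64-bit value this is 0x80534A80F9C26C6B − 2^64 = -9199927695981253525.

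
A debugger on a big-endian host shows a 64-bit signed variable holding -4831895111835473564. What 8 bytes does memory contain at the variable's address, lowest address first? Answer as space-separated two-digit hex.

Two's complement of -4831895111835473564 in 64 bits: 4831895111835473564 = 0x430E5700F4E6569C; invert → 0xBCF1A8FF0B19A963; add 1 → 0xBCF1A8FF0B19A964.
Split into bytes (most-significant first): BC F1 A8 FF 0B 19 A9 64.
Big-endian: lowest address holds the most-significant byte.
So the memory order matches the most-significant-first order: BC F1 A8 FF 0B 19 A9 64.

BC F1 A8 FF 0B 19 A9 64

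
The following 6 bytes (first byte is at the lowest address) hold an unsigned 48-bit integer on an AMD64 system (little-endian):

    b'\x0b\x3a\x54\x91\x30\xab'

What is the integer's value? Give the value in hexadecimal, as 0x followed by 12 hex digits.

0xAB3091543A0B

In little-endian order the low byte comes first in memory.
Reassemble most-significant byte first: AB 30 91 54 3A 0B → 0xAB3091543A0B.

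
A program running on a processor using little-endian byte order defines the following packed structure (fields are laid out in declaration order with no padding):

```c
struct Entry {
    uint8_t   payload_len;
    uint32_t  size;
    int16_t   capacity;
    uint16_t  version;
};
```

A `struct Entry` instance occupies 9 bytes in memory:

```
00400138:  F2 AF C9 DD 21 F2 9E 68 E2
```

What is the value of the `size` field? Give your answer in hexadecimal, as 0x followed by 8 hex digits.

0x21DDC9AF

`size` follows `payload_len` (1 byte), so it starts at byte offset 1 and occupies 4 bytes.
Bytes at offsets 1..4: AF C9 DD 21.
In little-endian order the low byte comes first in memory.
Reassemble most-significant byte first: 21 DD C9 AF → 0x21DDC9AF.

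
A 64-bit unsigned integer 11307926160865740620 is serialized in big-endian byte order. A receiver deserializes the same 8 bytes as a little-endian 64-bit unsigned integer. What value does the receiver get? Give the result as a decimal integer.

11307926160865740620 in 64-bit hexadecimal is 0x9CEDD2EE6CBFC74C.
Stored big-endian, the bytes at ascending addresses are 9C ED D2 EE 6C BF C7 4C.
Read back as little-endian, the first byte is least significant, giving 0x4CC7BF6CEED2ED9C.
0x4CC7BF6CEED2ED9C = 5532601141832117660.

5532601141832117660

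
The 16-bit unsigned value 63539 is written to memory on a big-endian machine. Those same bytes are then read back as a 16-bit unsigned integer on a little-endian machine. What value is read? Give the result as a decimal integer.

63539 in 16-bit hexadecimal is 0xF833.
Stored big-endian, the bytes at ascending addresses are F8 33.
Read back as little-endian, the first byte is least significant, giving 0x33F8.
0x33F8 = 13304.

13304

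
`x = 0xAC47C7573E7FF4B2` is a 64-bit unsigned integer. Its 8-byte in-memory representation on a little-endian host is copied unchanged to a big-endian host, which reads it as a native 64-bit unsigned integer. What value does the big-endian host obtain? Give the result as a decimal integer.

12895071538805950380

Stored little-endian, the bytes at ascending addresses are B2 F4 7F 3E 57 C7 47 AC.
Read back as big-endian, the last byte is least significant, giving 0xB2F47F3E57C747AC.
0xB2F47F3E57C747AC = 12895071538805950380.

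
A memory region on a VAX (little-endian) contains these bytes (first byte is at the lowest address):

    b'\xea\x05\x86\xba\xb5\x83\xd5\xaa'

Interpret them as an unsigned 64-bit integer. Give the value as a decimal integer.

12309889973028783594

In little-endian order the low byte comes first in memory.
Reassemble most-significant byte first: AA D5 83 B5 BA 86 05 EA → 0xAAD583B5BA8605EA.
0xAAD583B5BA8605EA = 12309889973028783594.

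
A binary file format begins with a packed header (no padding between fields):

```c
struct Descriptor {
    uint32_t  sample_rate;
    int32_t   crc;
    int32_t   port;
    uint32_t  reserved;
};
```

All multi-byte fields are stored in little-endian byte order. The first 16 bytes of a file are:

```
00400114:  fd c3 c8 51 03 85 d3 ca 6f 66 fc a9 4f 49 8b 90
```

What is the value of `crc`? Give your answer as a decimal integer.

-892107517

`crc` follows `sample_rate` (4 bytes), so it starts at byte offset 4 and occupies 4 bytes.
Bytes at offsets 4..7: 03 85 D3 CA.
In little-endian order the low byte comes first in memory.
Reassemble most-significant byte first: CA D3 85 03 → 0xCAD38503.
Top bit is set, so as a signed 32-bit value this is 0xCAD38503 − 2^32 = -892107517.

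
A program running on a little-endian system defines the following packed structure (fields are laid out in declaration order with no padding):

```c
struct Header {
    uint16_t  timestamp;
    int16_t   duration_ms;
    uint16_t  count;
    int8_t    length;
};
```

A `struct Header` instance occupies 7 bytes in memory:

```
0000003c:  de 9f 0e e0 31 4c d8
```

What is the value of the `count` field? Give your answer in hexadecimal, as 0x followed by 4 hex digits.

`count` follows `timestamp` (2 B), `duration_ms` (2 B), so it starts at offset 2 + 2 = 4 and occupies 2 bytes.
Bytes at offsets 4..5: 31 4C.
Little-endian: lowest address holds the least-significant byte.
Reassemble most-significant byte first: 4C 31 → 0x4C31.

0x4C31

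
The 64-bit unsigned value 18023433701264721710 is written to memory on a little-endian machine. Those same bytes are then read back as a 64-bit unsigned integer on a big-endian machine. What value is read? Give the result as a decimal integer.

3316813733528412410

18023433701264721710 in 64-bit hexadecimal is 0xFA20197584B0072E.
Stored little-endian, the bytes at ascending addresses are 2E 07 B0 84 75 19 20 FA.
Read back as big-endian, the last byte is least significant, giving 0x2E07B084751920FA.
0x2E07B084751920FA = 3316813733528412410.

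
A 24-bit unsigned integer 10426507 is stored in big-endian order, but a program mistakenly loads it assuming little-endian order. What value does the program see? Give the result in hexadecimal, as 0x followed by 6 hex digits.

10426507 in 24-bit hexadecimal is 0x9F188B.
Stored big-endian, the bytes at ascending addresses are 9F 18 8B.
Read back as little-endian, the first byte is least significant, giving 0x8B189F.

0x8B189F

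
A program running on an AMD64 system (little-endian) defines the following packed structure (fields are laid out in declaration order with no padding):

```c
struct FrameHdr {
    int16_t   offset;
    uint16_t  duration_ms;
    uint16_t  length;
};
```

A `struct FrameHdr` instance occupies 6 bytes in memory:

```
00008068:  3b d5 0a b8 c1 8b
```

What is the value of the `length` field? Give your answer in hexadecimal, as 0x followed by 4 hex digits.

`length` follows `offset` (2 B), `duration_ms` (2 B), so it starts at offset 2 + 2 = 4 and occupies 2 bytes.
Bytes at offsets 4..5: C1 8B.
Little-endian: lowest address holds the least-significant byte.
Reassemble most-significant byte first: 8B C1 → 0x8BC1.

0x8BC1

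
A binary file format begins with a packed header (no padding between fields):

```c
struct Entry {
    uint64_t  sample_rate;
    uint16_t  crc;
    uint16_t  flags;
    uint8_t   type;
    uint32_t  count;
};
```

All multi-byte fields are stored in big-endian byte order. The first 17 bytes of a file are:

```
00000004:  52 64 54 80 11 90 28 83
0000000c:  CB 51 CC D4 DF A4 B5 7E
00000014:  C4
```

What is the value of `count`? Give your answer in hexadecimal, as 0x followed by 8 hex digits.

`count` follows `sample_rate` (8 B), `crc` (2 B), `flags` (2 B), `type` (1 B), so it starts at offset 8 + 2 + 2 + 1 = 13 and occupies 4 bytes.
Bytes at offsets 13..16: A4 B5 7E C4.
Big-endian: lowest address holds the most-significant byte.
The bytes are already most-significant first: 0xA4B57EC4.

0xA4B57EC4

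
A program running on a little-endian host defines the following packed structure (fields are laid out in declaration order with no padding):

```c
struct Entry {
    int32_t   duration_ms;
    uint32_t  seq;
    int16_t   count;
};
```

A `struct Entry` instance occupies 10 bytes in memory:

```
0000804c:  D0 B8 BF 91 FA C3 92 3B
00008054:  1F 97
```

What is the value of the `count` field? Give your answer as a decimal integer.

-26849

`count` follows `duration_ms` (4 B), `seq` (4 B), so it starts at offset 4 + 4 = 8 and occupies 2 bytes.
Bytes at offsets 8..9: 1F 97.
In little-endian order the low byte comes first in memory.
Reassemble most-significant byte first: 97 1F → 0x971F.
Top bit is set, so as a signed 16-bit value this is 0x971F − 2^16 = -26849.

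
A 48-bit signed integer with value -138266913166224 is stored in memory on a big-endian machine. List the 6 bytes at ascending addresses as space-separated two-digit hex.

82 3F 39 C1 AC 70

Two's complement of -138266913166224 in 48 bits: 138266913166224 = 0x7DC0C63E5390; invert → 0x823F39C1AC6F; add 1 → 0x823F39C1AC70.
Split into bytes (most-significant first): 82 3F 39 C1 AC 70.
Big-endian stores the most-significant byte at the lowest address.
So the memory order matches the most-significant-first order: 82 3F 39 C1 AC 70.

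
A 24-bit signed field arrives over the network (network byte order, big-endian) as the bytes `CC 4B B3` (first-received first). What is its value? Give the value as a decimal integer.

Big-endian: lowest address holds the most-significant byte.
The bytes are already most-significant first: 0xCC4BB3.
Top bit is set, so as a signed 24-bit value this is 0xCC4BB3 − 2^24 = -3388493.

-3388493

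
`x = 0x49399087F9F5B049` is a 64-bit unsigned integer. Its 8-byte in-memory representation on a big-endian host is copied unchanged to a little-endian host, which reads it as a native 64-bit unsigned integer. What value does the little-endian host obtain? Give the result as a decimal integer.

Stored big-endian, the bytes at ascending addresses are 49 39 90 87 F9 F5 B0 49.
Read back as little-endian, the first byte is least significant, giving 0x49B0F5F987903949.
0x49B0F5F987903949 = 5310014412739852617.

5310014412739852617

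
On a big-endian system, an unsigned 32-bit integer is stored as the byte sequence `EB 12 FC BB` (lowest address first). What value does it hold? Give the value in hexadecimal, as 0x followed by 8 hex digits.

In big-endian order the high byte comes first in memory.
The bytes are already most-significant first: 0xEB12FCBB.

0xEB12FCBB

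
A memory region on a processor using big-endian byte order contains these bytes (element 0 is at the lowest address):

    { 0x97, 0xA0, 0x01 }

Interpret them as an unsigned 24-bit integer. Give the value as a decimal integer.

9936897

Big-endian: lowest address holds the most-significant byte.
The bytes are already most-significant first: 0x97A001.
0x97A001 = 9936897.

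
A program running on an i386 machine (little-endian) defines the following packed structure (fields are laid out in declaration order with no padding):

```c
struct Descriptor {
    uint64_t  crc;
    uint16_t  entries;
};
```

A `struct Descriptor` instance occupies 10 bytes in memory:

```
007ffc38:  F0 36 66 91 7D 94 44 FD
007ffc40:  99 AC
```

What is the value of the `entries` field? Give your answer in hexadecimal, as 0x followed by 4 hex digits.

0xAC99

`entries` follows `crc` (8 bytes), so it starts at byte offset 8 and occupies 2 bytes.
Bytes at offsets 8..9: 99 AC.
Little-endian: lowest address holds the least-significant byte.
Reassemble most-significant byte first: AC 99 → 0xAC99.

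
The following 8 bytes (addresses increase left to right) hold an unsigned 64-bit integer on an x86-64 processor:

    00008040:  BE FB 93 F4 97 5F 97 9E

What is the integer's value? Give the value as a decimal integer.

Little-endian stores the least-significant byte at the lowest address.
Reassemble most-significant byte first: 9E 97 5F 97 F4 93 FB BE → 0x9E975F97F493FBBE.
0x9E975F97F493FBBE = 11427707685723962302.

11427707685723962302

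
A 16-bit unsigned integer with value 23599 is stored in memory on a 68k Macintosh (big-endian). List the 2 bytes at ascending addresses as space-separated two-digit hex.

23599 in hexadecimal, padded to 16 bits, is 0x5C2F.
Split into bytes (most-significant first): 5C 2F.
Big-endian: lowest address holds the most-significant byte.
So the memory order matches the most-significant-first order: 5C 2F.

5C 2F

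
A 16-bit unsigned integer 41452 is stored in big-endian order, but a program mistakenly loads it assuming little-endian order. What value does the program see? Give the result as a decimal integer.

60577

41452 in 16-bit hexadecimal is 0xA1EC.
Stored big-endian, the bytes at ascending addresses are A1 EC.
Read back as little-endian, the first byte is least significant, giving 0xECA1.
0xECA1 = 60577.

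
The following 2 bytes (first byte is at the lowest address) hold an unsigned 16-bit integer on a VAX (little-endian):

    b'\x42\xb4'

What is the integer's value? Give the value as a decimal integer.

46146

In little-endian order the low byte comes first in memory.
Reassemble most-significant byte first: B4 42 → 0xB442.
0xB442 = 46146.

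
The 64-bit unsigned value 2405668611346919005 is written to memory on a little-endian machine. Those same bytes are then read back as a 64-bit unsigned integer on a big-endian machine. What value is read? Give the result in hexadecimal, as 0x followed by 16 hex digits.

0x5DEEA332DBA66221

2405668611346919005 in 64-bit hexadecimal is 0x2162A6DB32A3EE5D.
Stored little-endian, the bytes at ascending addresses are 5D EE A3 32 DB A6 62 21.
Read back as big-endian, the last byte is least significant, giving 0x5DEEA332DBA66221.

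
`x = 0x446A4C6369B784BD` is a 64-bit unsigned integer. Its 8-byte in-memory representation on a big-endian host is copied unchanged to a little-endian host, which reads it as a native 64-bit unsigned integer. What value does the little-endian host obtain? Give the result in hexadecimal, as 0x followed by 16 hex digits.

Stored big-endian, the bytes at ascending addresses are 44 6A 4C 63 69 B7 84 BD.
Read back as little-endian, the first byte is least significant, giving 0xBD84B769634C6A44.

0xBD84B769634C6A44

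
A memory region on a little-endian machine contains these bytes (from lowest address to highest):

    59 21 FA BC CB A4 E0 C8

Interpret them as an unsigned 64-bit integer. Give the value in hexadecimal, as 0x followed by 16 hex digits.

In little-endian order the low byte comes first in memory.
Reassemble most-significant byte first: C8 E0 A4 CB BC FA 21 59 → 0xC8E0A4CBBCFA2159.

0xC8E0A4CBBCFA2159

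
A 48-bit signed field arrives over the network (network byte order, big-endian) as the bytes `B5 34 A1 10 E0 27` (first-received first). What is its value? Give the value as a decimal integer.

In big-endian order the high byte comes first in memory.
The bytes are already most-significant first: 0xB534A110E027.
Top bit is set, so as a signed 48-bit value this is 0xB534A110E027 − 2^48 = -82237331546073.

-82237331546073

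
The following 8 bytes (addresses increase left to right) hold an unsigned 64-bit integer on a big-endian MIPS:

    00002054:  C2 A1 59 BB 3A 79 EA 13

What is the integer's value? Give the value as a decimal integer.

14024589375283259923

Big-endian stores the most-significant byte at the lowest address.
The bytes are already most-significant first: 0xC2A159BB3A79EA13.
0xC2A159BB3A79EA13 = 14024589375283259923.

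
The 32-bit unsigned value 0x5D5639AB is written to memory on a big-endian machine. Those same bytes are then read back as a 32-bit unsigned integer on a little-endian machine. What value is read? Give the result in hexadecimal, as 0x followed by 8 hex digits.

0xAB39565D

Stored big-endian, the bytes at ascending addresses are 5D 56 39 AB.
Read back as little-endian, the first byte is least significant, giving 0xAB39565D.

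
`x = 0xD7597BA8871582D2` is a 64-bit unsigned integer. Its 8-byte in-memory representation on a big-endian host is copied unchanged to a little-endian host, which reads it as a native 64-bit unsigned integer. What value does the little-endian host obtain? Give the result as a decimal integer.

15168710167328676311

Stored big-endian, the bytes at ascending addresses are D7 59 7B A8 87 15 82 D2.
Read back as little-endian, the first byte is least significant, giving 0xD2821587A87B59D7.
0xD2821587A87B59D7 = 15168710167328676311.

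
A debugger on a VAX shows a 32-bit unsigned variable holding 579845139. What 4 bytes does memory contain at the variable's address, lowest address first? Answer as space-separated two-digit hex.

13 BC 8F 22

579845139 in hexadecimal, padded to 32 bits, is 0x228FBC13.
Split into bytes (most-significant first): 22 8F BC 13.
In little-endian order the low byte comes first in memory.
So at ascending addresses the bytes are 13 BC 8F 22.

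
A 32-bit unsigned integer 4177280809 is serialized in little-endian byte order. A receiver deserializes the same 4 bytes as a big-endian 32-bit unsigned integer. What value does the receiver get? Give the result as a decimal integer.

4177280809 in 32-bit hexadecimal is 0xF8FC3F29.
Stored little-endian, the bytes at ascending addresses are 29 3F FC F8.
Read back as big-endian, the last byte is least significant, giving 0x293FFCF8.
0x293FFCF8 = 692059384.

692059384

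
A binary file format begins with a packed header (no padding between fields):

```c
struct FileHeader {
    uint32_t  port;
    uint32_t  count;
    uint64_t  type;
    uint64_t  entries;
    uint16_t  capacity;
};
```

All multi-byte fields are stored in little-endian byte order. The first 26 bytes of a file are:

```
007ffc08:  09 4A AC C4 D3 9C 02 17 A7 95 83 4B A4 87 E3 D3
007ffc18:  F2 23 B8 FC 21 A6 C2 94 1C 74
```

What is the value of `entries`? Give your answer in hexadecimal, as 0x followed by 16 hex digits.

`entries` follows `port` (4 B), `count` (4 B), `type` (8 B), so it starts at offset 4 + 4 + 8 = 16 and occupies 8 bytes.
Bytes at offsets 16..23: F2 23 B8 FC 21 A6 C2 94.
Little-endian stores the least-significant byte at the lowest address.
Reassemble most-significant byte first: 94 C2 A6 21 FC B8 23 F2 → 0x94C2A621FCB823F2.

0x94C2A621FCB823F2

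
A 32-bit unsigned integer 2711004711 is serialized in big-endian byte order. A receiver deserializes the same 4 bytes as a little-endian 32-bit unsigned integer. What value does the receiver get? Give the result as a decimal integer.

2711004711 in 32-bit hexadecimal is 0xA196A627.
Stored big-endian, the bytes at ascending addresses are A1 96 A6 27.
Read back as little-endian, the first byte is least significant, giving 0x27A696A1.
0x27A696A1 = 665228961.

665228961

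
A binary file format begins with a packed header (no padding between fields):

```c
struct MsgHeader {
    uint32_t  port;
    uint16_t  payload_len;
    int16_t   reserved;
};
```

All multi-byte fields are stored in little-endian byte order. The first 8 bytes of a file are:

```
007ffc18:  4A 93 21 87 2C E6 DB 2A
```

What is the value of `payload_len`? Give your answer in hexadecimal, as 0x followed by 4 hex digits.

0xE62C

`payload_len` follows `port` (4 bytes), so it starts at byte offset 4 and occupies 2 bytes.
Bytes at offsets 4..5: 2C E6.
Little-endian: lowest address holds the least-significant byte.
Reassemble most-significant byte first: E6 2C → 0xE62C.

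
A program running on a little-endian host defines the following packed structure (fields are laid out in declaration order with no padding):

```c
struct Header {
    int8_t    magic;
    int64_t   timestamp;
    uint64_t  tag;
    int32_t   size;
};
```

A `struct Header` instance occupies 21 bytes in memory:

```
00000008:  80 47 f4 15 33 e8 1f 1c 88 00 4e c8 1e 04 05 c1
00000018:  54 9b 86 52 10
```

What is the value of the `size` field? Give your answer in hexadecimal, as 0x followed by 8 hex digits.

0x1052869B

`size` follows `magic` (1 B), `timestamp` (8 B), `tag` (8 B), so it starts at offset 1 + 8 + 8 = 17 and occupies 4 bytes.
Bytes at offsets 17..20: 9B 86 52 10.
Little-endian stores the least-significant byte at the lowest address.
Reassemble most-significant byte first: 10 52 86 9B → 0x1052869B.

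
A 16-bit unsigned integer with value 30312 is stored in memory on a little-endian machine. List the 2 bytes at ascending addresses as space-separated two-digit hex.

68 76

30312 in hexadecimal, padded to 16 bits, is 0x7668.
Split into bytes (most-significant first): 76 68.
Little-endian: lowest address holds the least-significant byte.
So at ascending addresses the bytes are 68 76.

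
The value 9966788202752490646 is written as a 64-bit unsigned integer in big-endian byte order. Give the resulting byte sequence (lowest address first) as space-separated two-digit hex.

9966788202752490646 in hexadecimal, padded to 64 bits, is 0x8A512510689DBC96.
Split into bytes (most-significant first): 8A 51 25 10 68 9D BC 96.
Big-endian stores the most-significant byte at the lowest address.
So the memory order matches the most-significant-first order: 8A 51 25 10 68 9D BC 96.

8A 51 25 10 68 9D BC 96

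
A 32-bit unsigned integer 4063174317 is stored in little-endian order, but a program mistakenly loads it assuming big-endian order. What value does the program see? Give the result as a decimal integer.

2904436722

4063174317 in 32-bit hexadecimal is 0xF22F1EAD.
Stored little-endian, the bytes at ascending addresses are AD 1E 2F F2.
Read back as big-endian, the last byte is least significant, giving 0xAD1E2FF2.
0xAD1E2FF2 = 2904436722.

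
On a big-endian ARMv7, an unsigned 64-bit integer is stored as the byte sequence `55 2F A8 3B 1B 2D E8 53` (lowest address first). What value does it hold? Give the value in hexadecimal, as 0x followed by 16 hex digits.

0x552FA83B1B2DE853

In big-endian order the high byte comes first in memory.
The bytes are already most-significant first: 0x552FA83B1B2DE853.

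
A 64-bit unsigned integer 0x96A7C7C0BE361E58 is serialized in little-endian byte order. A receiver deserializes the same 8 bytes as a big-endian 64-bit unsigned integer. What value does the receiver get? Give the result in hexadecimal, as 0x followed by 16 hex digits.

Stored little-endian, the bytes at ascending addresses are 58 1E 36 BE C0 C7 A7 96.
Read back as big-endian, the last byte is least significant, giving 0x581E36BEC0C7A796.

0x581E36BEC0C7A796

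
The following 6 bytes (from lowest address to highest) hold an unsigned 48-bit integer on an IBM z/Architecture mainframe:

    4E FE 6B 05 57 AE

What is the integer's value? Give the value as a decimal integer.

In big-endian order the high byte comes first in memory.
The bytes are already most-significant first: 0x4EFE6B0557AE.
0x4EFE6B0557AE = 86854624171950.

86854624171950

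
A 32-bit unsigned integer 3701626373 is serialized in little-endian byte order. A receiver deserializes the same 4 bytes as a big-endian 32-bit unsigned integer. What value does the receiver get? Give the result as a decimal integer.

89563868

3701626373 in 32-bit hexadecimal is 0xDCA25605.
Stored little-endian, the bytes at ascending addresses are 05 56 A2 DC.
Read back as big-endian, the last byte is least significant, giving 0x0556A2DC.
0x0556A2DC = 89563868.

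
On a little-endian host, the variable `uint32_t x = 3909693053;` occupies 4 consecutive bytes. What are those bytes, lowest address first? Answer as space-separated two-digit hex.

7D 2E 09 E9

3909693053 in hexadecimal, padded to 32 bits, is 0xE9092E7D.
Split into bytes (most-significant first): E9 09 2E 7D.
In little-endian order the low byte comes first in memory.
So at ascending addresses the bytes are 7D 2E 09 E9.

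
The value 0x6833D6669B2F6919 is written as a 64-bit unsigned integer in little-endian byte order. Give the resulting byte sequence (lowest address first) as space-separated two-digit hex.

19 69 2F 9B 66 D6 33 68

Split into bytes (most-significant first): 68 33 D6 66 9B 2F 69 19.
Little-endian stores the least-significant byte at the lowest address.
So at ascending addresses the bytes are 19 69 2F 9B 66 D6 33 68.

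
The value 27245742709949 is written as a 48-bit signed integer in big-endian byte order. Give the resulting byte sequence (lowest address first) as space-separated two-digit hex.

18 C7 A4 D0 DC BD

27245742709949 in hexadecimal, padded to 48 bits, is 0x18C7A4D0DCBD.
Split into bytes (most-significant first): 18 C7 A4 D0 DC BD.
Big-endian stores the most-significant byte at the lowest address.
So the memory order matches the most-significant-first order: 18 C7 A4 D0 DC BD.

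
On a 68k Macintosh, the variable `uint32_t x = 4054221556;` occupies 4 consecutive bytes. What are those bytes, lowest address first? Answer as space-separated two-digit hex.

F1 A6 82 F4

4054221556 in hexadecimal, padded to 32 bits, is 0xF1A682F4.
Split into bytes (most-significant first): F1 A6 82 F4.
Big-endian: lowest address holds the most-significant byte.
So the memory order matches the most-significant-first order: F1 A6 82 F4.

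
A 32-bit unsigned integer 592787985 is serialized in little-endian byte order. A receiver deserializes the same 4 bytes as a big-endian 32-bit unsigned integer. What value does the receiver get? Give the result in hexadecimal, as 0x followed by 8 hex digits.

592787985 in 32-bit hexadecimal is 0x23553A11.
Stored little-endian, the bytes at ascending addresses are 11 3A 55 23.
Read back as big-endian, the last byte is least significant, giving 0x113A5523.

0x113A5523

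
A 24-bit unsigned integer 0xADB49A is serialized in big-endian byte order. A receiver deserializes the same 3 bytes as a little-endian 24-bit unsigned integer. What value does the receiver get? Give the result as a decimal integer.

Stored big-endian, the bytes at ascending addresses are AD B4 9A.
Read back as little-endian, the first byte is least significant, giving 0x9AB4AD.
0x9AB4AD = 10138797.

10138797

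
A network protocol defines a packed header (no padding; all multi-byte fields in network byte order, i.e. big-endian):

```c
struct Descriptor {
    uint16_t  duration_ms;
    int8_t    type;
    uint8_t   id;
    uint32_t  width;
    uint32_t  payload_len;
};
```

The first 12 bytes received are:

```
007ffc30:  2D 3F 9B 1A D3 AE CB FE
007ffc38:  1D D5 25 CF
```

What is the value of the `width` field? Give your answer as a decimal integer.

3551448062

`width` follows `duration_ms` (2 B), `type` (1 B), `id` (1 B), so it starts at offset 2 + 1 + 1 = 4 and occupies 4 bytes.
Bytes at offsets 4..7: D3 AE CB FE.
Big-endian stores the most-significant byte at the lowest address.
The bytes are already most-significant first: 0xD3AECBFE.
0xD3AECBFE = 3551448062.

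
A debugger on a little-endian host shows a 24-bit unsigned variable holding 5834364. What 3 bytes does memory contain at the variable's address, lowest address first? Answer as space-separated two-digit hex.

7C 06 59

5834364 in hexadecimal, padded to 24 bits, is 0x59067C.
Split into bytes (most-significant first): 59 06 7C.
Little-endian stores the least-significant byte at the lowest address.
So at ascending addresses the bytes are 7C 06 59.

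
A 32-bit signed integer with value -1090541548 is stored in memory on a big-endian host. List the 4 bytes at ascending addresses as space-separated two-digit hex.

BE FF A8 14

Two's complement of -1090541548 in 32 bits: 1090541548 = 0x410057EC; invert → 0xBEFFA813; add 1 → 0xBEFFA814.
Split into bytes (most-significant first): BE FF A8 14.
Big-endian stores the most-significant byte at the lowest address.
So the memory order matches the most-significant-first order: BE FF A8 14.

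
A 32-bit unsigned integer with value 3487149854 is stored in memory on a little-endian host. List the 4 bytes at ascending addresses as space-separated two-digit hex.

1E AF D9 CF

3487149854 in hexadecimal, padded to 32 bits, is 0xCFD9AF1E.
Split into bytes (most-significant first): CF D9 AF 1E.
In little-endian order the low byte comes first in memory.
So at ascending addresses the bytes are 1E AF D9 CF.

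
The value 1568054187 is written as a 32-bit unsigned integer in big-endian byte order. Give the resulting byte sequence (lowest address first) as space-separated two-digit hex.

5D 76 9B AB

1568054187 in hexadecimal, padded to 32 bits, is 0x5D769BAB.
Split into bytes (most-significant first): 5D 76 9B AB.
Big-endian: lowest address holds the most-significant byte.
So the memory order matches the most-significant-first order: 5D 76 9B AB.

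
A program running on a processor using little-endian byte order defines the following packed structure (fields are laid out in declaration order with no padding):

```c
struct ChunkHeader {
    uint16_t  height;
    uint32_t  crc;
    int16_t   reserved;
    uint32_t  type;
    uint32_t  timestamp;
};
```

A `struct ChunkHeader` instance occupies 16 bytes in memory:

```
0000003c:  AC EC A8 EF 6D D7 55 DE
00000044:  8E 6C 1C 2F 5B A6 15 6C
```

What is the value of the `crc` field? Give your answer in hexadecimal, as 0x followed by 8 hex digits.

0xD76DEFA8

`crc` follows `height` (2 bytes), so it starts at byte offset 2 and occupies 4 bytes.
Bytes at offsets 2..5: A8 EF 6D D7.
In little-endian order the low byte comes first in memory.
Reassemble most-significant byte first: D7 6D EF A8 → 0xD76DEFA8.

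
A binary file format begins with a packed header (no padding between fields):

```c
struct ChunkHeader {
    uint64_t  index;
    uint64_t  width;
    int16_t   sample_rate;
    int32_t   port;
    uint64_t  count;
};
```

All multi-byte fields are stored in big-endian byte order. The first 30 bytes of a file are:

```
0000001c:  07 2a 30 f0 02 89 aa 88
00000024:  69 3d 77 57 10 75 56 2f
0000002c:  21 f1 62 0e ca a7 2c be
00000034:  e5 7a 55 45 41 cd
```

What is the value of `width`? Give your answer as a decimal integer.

`width` follows `index` (8 bytes), so it starts at byte offset 8 and occupies 8 bytes.
Bytes at offsets 8..15: 69 3D 77 57 10 75 56 2F.
In big-endian order the high byte comes first in memory.
The bytes are already most-significant first: 0x693D77571075562F.
0x693D77571075562F = 7583348563383768623.

7583348563383768623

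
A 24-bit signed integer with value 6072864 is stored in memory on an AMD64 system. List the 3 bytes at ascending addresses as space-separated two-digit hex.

20 AA 5C

6072864 in hexadecimal, padded to 24 bits, is 0x5CAA20.
Split into bytes (most-significant first): 5C AA 20.
Little-endian: lowest address holds the least-significant byte.
So at ascending addresses the bytes are 20 AA 5C.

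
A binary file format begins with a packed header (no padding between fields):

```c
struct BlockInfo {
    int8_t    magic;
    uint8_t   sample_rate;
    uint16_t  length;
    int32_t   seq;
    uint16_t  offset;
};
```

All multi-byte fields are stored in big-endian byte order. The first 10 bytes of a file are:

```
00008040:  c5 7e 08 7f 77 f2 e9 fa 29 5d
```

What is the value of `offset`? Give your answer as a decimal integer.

`offset` follows `magic` (1 B), `sample_rate` (1 B), `length` (2 B), `seq` (4 B), so it starts at offset 1 + 1 + 2 + 4 = 8 and occupies 2 bytes.
Bytes at offsets 8..9: 29 5D.
Big-endian: lowest address holds the most-significant byte.
The bytes are already most-significant first: 0x295D.
0x295D = 10589.

10589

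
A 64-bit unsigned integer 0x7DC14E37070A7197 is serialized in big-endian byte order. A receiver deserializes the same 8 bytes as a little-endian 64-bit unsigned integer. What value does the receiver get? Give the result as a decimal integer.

10912514398204379517

Stored big-endian, the bytes at ascending addresses are 7D C1 4E 37 07 0A 71 97.
Read back as little-endian, the first byte is least significant, giving 0x97710A07374EC17D.
0x97710A07374EC17D = 10912514398204379517.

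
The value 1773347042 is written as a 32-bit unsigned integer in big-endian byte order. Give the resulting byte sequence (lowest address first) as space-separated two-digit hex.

69 B3 20 E2

1773347042 in hexadecimal, padded to 32 bits, is 0x69B320E2.
Split into bytes (most-significant first): 69 B3 20 E2.
In big-endian order the high byte comes first in memory.
So the memory order matches the most-significant-first order: 69 B3 20 E2.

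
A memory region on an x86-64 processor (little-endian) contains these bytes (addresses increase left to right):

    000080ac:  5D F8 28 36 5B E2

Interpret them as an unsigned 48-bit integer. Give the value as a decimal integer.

In little-endian order the low byte comes first in memory.
Reassemble most-significant byte first: E2 5B 36 28 F8 5D → 0xE25B3628F85D.
0xE25B3628F85D = 248881378555997.

248881378555997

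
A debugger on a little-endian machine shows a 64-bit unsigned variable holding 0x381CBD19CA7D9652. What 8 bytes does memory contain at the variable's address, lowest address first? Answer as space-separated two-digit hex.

52 96 7D CA 19 BD 1C 38

Split into bytes (most-significant first): 38 1C BD 19 CA 7D 96 52.
In little-endian order the low byte comes first in memory.
So at ascending addresses the bytes are 52 96 7D CA 19 BD 1C 38.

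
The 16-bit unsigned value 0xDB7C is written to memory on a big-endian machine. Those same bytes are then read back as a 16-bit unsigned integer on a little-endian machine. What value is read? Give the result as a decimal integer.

31963

Stored big-endian, the bytes at ascending addresses are DB 7C.
Read back as little-endian, the first byte is least significant, giving 0x7CDB.
0x7CDB = 31963.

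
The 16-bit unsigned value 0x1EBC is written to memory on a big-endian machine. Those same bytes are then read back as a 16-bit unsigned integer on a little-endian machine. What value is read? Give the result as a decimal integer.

Stored big-endian, the bytes at ascending addresses are 1E BC.
Read back as little-endian, the first byte is least significant, giving 0xBC1E.
0xBC1E = 48158.

48158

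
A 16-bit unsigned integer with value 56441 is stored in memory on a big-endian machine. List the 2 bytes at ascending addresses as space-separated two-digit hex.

56441 in hexadecimal, padded to 16 bits, is 0xDC79.
Split into bytes (most-significant first): DC 79.
In big-endian order the high byte comes first in memory.
So the memory order matches the most-significant-first order: DC 79.

DC 79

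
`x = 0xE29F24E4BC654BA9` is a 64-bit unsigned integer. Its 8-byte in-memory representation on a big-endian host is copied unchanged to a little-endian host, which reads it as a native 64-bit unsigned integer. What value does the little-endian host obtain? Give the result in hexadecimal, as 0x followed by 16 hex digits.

Stored big-endian, the bytes at ascending addresses are E2 9F 24 E4 BC 65 4B A9.
Read back as little-endian, the first byte is least significant, giving 0xA94B65BCE4249FE2.

0xA94B65BCE4249FE2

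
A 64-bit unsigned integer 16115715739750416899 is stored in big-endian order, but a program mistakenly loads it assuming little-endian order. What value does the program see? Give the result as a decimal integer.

271058891088242399

16115715739750416899 in 64-bit hexadecimal is 0xDFA68614A0FEC203.
Stored big-endian, the bytes at ascending addresses are DF A6 86 14 A0 FE C2 03.
Read back as little-endian, the first byte is least significant, giving 0x03C2FEA01486A6DF.
0x03C2FEA01486A6DF = 271058891088242399.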